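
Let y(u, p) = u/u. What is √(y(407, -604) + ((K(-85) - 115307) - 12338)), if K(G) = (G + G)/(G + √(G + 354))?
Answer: √(-10849570 + 127644*√269)/√(85 - √269) ≈ 357.27*I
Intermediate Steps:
K(G) = 2*G/(G + √(354 + G)) (K(G) = (2*G)/(G + √(354 + G)) = 2*G/(G + √(354 + G)))
y(u, p) = 1
√(y(407, -604) + ((K(-85) - 115307) - 12338)) = √(1 + ((2*(-85)/(-85 + √(354 - 85)) - 115307) - 12338)) = √(1 + ((2*(-85)/(-85 + √269) - 115307) - 12338)) = √(1 + ((-170/(-85 + √269) - 115307) - 12338)) = √(1 + ((-115307 - 170/(-85 + √269)) - 12338)) = √(1 + (-127645 - 170/(-85 + √269))) = √(-127644 - 170/(-85 + √269))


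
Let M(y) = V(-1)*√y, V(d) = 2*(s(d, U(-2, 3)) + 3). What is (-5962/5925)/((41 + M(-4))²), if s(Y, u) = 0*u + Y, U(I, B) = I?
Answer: -3213518/6013924375 + 3911072*I/18041773125 ≈ -0.00053435 + 0.00021678*I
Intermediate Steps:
s(Y, u) = Y (s(Y, u) = 0 + Y = Y)
V(d) = 6 + 2*d (V(d) = 2*(d + 3) = 2*(3 + d) = 6 + 2*d)
M(y) = 4*√y (M(y) = (6 + 2*(-1))*√y = (6 - 2)*√y = 4*√y)
(-5962/5925)/((41 + M(-4))²) = (-5962/5925)/((41 + 4*√(-4))²) = (-5962*1/5925)/((41 + 4*(2*I))²) = -5962/(5925*(41 + 8*I)²)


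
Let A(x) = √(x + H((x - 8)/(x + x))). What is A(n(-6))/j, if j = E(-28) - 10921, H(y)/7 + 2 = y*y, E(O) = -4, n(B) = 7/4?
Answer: -√1974/152950 ≈ -0.00029049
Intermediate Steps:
n(B) = 7/4 (n(B) = 7*(¼) = 7/4)
H(y) = -14 + 7*y² (H(y) = -14 + 7*(y*y) = -14 + 7*y²)
A(x) = √(-14 + x + 7*(-8 + x)²/(4*x²)) (A(x) = √(x + (-14 + 7*((x - 8)/(x + x))²)) = √(x + (-14 + 7*((-8 + x)/((2*x)))²)) = √(x + (-14 + 7*((-8 + x)*(1/(2*x)))²)) = √(x + (-14 + 7*((-8 + x)/(2*x))²)) = √(x + (-14 + 7*((-8 + x)²/(4*x²)))) = √(x + (-14 + 7*(-8 + x)²/(4*x²))) = √(-14 + x + 7*(-8 + x)²/(4*x²)))
j = -10925 (j = -4 - 10921 = -10925)
A(n(-6))/j = (√(-49 - 112/7/4 + 4*(7/4) + 448/(7/4)²)/2)/(-10925) = (√(-49 - 112*4/7 + 7 + 448*(16/49))/2)*(-1/10925) = (√(-49 - 64 + 7 + 1024/7)/2)*(-1/10925) = (√(282/7)/2)*(-1/10925) = ((√1974/7)/2)*(-1/10925) = (√1974/14)*(-1/10925) = -√1974/152950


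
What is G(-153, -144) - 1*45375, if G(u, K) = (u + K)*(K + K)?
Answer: 40161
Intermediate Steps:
G(u, K) = 2*K*(K + u) (G(u, K) = (K + u)*(2*K) = 2*K*(K + u))
G(-153, -144) - 1*45375 = 2*(-144)*(-144 - 153) - 1*45375 = 2*(-144)*(-297) - 45375 = 85536 - 45375 = 40161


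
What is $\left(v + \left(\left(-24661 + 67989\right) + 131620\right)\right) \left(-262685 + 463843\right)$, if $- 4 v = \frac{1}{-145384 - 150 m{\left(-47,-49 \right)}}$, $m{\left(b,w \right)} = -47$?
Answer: $\frac{9736552763260291}{276668} \approx 3.5192 \cdot 10^{10}$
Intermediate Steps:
$v = \frac{1}{553336}$ ($v = - \frac{1}{4 \left(-145384 - -7050\right)} = - \frac{1}{4 \left(-145384 + 7050\right)} = - \frac{1}{4 \left(-138334\right)} = \left(- \frac{1}{4}\right) \left(- \frac{1}{138334}\right) = \frac{1}{553336} \approx 1.8072 \cdot 10^{-6}$)
$\left(v + \left(\left(-24661 + 67989\right) + 131620\right)\right) \left(-262685 + 463843\right) = \left(\frac{1}{553336} + \left(\left(-24661 + 67989\right) + 131620\right)\right) \left(-262685 + 463843\right) = \left(\frac{1}{553336} + \left(43328 + 131620\right)\right) 201158 = \left(\frac{1}{553336} + 174948\right) 201158 = \frac{96805026529}{553336} \cdot 201158 = \frac{9736552763260291}{276668}$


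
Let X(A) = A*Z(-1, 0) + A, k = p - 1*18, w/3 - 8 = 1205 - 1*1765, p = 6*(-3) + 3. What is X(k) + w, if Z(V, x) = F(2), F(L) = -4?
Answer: -1557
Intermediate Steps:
Z(V, x) = -4
p = -15 (p = -18 + 3 = -15)
w = -1656 (w = 24 + 3*(1205 - 1*1765) = 24 + 3*(1205 - 1765) = 24 + 3*(-560) = 24 - 1680 = -1656)
k = -33 (k = -15 - 1*18 = -15 - 18 = -33)
X(A) = -3*A (X(A) = A*(-4) + A = -4*A + A = -3*A)
X(k) + w = -3*(-33) - 1656 = 99 - 1656 = -1557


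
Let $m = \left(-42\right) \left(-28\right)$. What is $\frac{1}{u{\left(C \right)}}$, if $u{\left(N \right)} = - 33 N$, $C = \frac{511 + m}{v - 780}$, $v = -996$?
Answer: $\frac{592}{18557} \approx 0.031902$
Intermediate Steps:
$m = 1176$
$C = - \frac{1687}{1776}$ ($C = \frac{511 + 1176}{-996 - 780} = \frac{1687}{-1776} = 1687 \left(- \frac{1}{1776}\right) = - \frac{1687}{1776} \approx -0.94989$)
$\frac{1}{u{\left(C \right)}} = \frac{1}{\left(-33\right) \left(- \frac{1687}{1776}\right)} = \frac{1}{\frac{18557}{592}} = \frac{592}{18557}$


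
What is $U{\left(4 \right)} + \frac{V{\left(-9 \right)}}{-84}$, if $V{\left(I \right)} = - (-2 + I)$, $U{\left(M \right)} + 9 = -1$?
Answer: $- \frac{851}{84} \approx -10.131$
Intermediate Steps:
$U{\left(M \right)} = -10$ ($U{\left(M \right)} = -9 - 1 = -10$)
$V{\left(I \right)} = 2 - I$
$U{\left(4 \right)} + \frac{V{\left(-9 \right)}}{-84} = -10 + \frac{2 - -9}{-84} = -10 + \left(2 + 9\right) \left(- \frac{1}{84}\right) = -10 + 11 \left(- \frac{1}{84}\right) = -10 - \frac{11}{84} = - \frac{851}{84}$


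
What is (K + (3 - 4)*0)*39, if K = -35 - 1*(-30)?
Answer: -195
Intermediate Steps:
K = -5 (K = -35 + 30 = -5)
(K + (3 - 4)*0)*39 = (-5 + (3 - 4)*0)*39 = (-5 - 1*0)*39 = (-5 + 0)*39 = -5*39 = -195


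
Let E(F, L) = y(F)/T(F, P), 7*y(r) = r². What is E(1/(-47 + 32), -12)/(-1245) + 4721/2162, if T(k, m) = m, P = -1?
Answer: 9257293037/4239411750 ≈ 2.1836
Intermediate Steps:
y(r) = r²/7
E(F, L) = -F²/7 (E(F, L) = (F²/7)/(-1) = (F²/7)*(-1) = -F²/7)
E(1/(-47 + 32), -12)/(-1245) + 4721/2162 = -1/(7*(-47 + 32)²)/(-1245) + 4721/2162 = -(1/(-15))²/7*(-1/1245) + 4721*(1/2162) = -(-1/15)²/7*(-1/1245) + 4721/2162 = -⅐*1/225*(-1/1245) + 4721/2162 = -1/1575*(-1/1245) + 4721/2162 = 1/1960875 + 4721/2162 = 9257293037/4239411750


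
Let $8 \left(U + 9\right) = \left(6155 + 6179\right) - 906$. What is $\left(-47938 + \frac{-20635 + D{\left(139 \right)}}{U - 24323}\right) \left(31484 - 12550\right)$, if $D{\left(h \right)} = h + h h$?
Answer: $- \frac{41577049725344}{45807} \approx -9.0766 \cdot 10^{8}$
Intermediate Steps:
$D{\left(h \right)} = h + h^{2}$
$U = \frac{2839}{2}$ ($U = -9 + \frac{\left(6155 + 6179\right) - 906}{8} = -9 + \frac{12334 - 906}{8} = -9 + \frac{1}{8} \cdot 11428 = -9 + \frac{2857}{2} = \frac{2839}{2} \approx 1419.5$)
$\left(-47938 + \frac{-20635 + D{\left(139 \right)}}{U - 24323}\right) \left(31484 - 12550\right) = \left(-47938 + \frac{-20635 + 139 \left(1 + 139\right)}{\frac{2839}{2} - 24323}\right) \left(31484 - 12550\right) = \left(-47938 + \frac{-20635 + 139 \cdot 140}{- \frac{45807}{2}}\right) 18934 = \left(-47938 + \left(-20635 + 19460\right) \left(- \frac{2}{45807}\right)\right) 18934 = \left(-47938 - - \frac{2350}{45807}\right) 18934 = \left(-47938 + \frac{2350}{45807}\right) 18934 = \left(- \frac{2195893616}{45807}\right) 18934 = - \frac{41577049725344}{45807}$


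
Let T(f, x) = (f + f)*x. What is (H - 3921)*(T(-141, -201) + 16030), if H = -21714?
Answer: -1863972120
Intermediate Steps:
T(f, x) = 2*f*x (T(f, x) = (2*f)*x = 2*f*x)
(H - 3921)*(T(-141, -201) + 16030) = (-21714 - 3921)*(2*(-141)*(-201) + 16030) = -25635*(56682 + 16030) = -25635*72712 = -1863972120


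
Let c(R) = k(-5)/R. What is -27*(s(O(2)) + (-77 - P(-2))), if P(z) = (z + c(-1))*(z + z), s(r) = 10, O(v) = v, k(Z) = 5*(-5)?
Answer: -675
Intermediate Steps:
k(Z) = -25
c(R) = -25/R
P(z) = 2*z*(25 + z) (P(z) = (z - 25/(-1))*(z + z) = (z - 25*(-1))*(2*z) = (z + 25)*(2*z) = (25 + z)*(2*z) = 2*z*(25 + z))
-27*(s(O(2)) + (-77 - P(-2))) = -27*(10 + (-77 - 2*(-2)*(25 - 2))) = -27*(10 + (-77 - 2*(-2)*23)) = -27*(10 + (-77 - 1*(-92))) = -27*(10 + (-77 + 92)) = -27*(10 + 15) = -27*25 = -675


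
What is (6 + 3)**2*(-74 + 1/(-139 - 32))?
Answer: -113895/19 ≈ -5994.5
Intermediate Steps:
(6 + 3)**2*(-74 + 1/(-139 - 32)) = 9**2*(-74 + 1/(-171)) = 81*(-74 - 1/171) = 81*(-12655/171) = -113895/19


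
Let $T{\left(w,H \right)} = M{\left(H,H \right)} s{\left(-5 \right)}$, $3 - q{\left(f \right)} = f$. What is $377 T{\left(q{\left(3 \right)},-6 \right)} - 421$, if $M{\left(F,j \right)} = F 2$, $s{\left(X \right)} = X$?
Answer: $22199$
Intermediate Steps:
$q{\left(f \right)} = 3 - f$
$M{\left(F,j \right)} = 2 F$
$T{\left(w,H \right)} = - 10 H$ ($T{\left(w,H \right)} = 2 H \left(-5\right) = - 10 H$)
$377 T{\left(q{\left(3 \right)},-6 \right)} - 421 = 377 \left(\left(-10\right) \left(-6\right)\right) - 421 = 377 \cdot 60 - 421 = 22620 - 421 = 22199$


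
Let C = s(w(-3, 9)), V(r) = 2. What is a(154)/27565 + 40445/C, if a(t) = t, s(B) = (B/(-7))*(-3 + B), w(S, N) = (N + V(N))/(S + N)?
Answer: 40135192994/303215 ≈ 1.3237e+5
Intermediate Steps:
w(S, N) = (2 + N)/(N + S) (w(S, N) = (N + 2)/(S + N) = (2 + N)/(N + S))
s(B) = -B*(-3 + B)/7 (s(B) = (B*(-⅐))*(-3 + B) = (-B/7)*(-3 + B) = -B*(-3 + B)/7)
C = 11/36 (C = ((2 + 9)/(9 - 3))*(3 - (2 + 9)/(9 - 3))/7 = (11/6)*(3 - 11/6)/7 = ((⅙)*11)*(3 - 11/6)/7 = (⅐)*(11/6)*(3 - 1*11/6) = (⅐)*(11/6)*(3 - 11/6) = (⅐)*(11/6)*(7/6) = 11/36 ≈ 0.30556)
a(154)/27565 + 40445/C = 154/27565 + 40445/(11/36) = 154*(1/27565) + 40445*(36/11) = 154/27565 + 1456020/11 = 40135192994/303215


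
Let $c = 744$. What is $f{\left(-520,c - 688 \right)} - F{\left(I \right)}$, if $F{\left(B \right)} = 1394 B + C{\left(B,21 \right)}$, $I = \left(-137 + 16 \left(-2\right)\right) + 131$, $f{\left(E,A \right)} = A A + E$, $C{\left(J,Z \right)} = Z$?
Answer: $55567$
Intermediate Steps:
$f{\left(E,A \right)} = E + A^{2}$ ($f{\left(E,A \right)} = A^{2} + E = E + A^{2}$)
$I = -38$ ($I = \left(-137 - 32\right) + 131 = -169 + 131 = -38$)
$F{\left(B \right)} = 21 + 1394 B$ ($F{\left(B \right)} = 1394 B + 21 = 21 + 1394 B$)
$f{\left(-520,c - 688 \right)} - F{\left(I \right)} = \left(-520 + \left(744 - 688\right)^{2}\right) - \left(21 + 1394 \left(-38\right)\right) = \left(-520 + \left(744 - 688\right)^{2}\right) - \left(21 - 52972\right) = \left(-520 + 56^{2}\right) - -52951 = \left(-520 + 3136\right) + 52951 = 2616 + 52951 = 55567$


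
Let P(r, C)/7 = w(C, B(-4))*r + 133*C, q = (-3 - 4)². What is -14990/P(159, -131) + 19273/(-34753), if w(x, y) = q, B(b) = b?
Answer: -389257641/1171593136 ≈ -0.33225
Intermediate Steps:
q = 49 (q = (-7)² = 49)
w(x, y) = 49
P(r, C) = 343*r + 931*C (P(r, C) = 7*(49*r + 133*C) = 343*r + 931*C)
-14990/P(159, -131) + 19273/(-34753) = -14990/(343*159 + 931*(-131)) + 19273/(-34753) = -14990/(54537 - 121961) + 19273*(-1/34753) = -14990/(-67424) - 19273/34753 = -14990*(-1/67424) - 19273/34753 = 7495/33712 - 19273/34753 = -389257641/1171593136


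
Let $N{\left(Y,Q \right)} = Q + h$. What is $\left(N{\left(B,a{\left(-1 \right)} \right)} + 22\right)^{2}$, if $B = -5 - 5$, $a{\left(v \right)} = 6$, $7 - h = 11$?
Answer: $576$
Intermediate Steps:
$h = -4$ ($h = 7 - 11 = -4$)
$B = -10$ ($B = -5 - 5 = -10$)
$N{\left(Y,Q \right)} = -4 + Q$ ($N{\left(Y,Q \right)} = Q - 4 = -4 + Q$)
$\left(N{\left(B,a{\left(-1 \right)} \right)} + 22\right)^{2} = \left(\left(-4 + 6\right) + 22\right)^{2} = \left(2 + 22\right)^{2} = 24^{2} = 576$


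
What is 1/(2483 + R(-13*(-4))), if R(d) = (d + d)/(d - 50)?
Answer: 1/2535 ≈ 0.00039448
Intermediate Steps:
R(d) = 2*d/(-50 + d) (R(d) = (2*d)/(-50 + d) = 2*d/(-50 + d))
1/(2483 + R(-13*(-4))) = 1/(2483 + 2*(-13*(-4))/(-50 - 13*(-4))) = 1/(2483 + 2*52/(-50 + 52)) = 1/(2483 + 2*52/2) = 1/(2483 + 2*52*(½)) = 1/(2483 + 52) = 1/2535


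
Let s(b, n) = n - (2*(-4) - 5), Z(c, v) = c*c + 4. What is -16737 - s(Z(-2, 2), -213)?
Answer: -16537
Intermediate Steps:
Z(c, v) = 4 + c² (Z(c, v) = c² + 4 = 4 + c²)
s(b, n) = 13 + n (s(b, n) = n - (-8 - 5) = n - 1*(-13) = n + 13 = 13 + n)
-16737 - s(Z(-2, 2), -213) = -16737 - (13 - 213) = -16737 - 1*(-200) = -16737 + 200 = -16537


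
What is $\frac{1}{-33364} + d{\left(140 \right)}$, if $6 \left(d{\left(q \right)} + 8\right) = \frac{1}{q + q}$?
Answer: $- \frac{112095119}{14012880} \approx -7.9994$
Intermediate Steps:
$d{\left(q \right)} = -8 + \frac{1}{12 q}$ ($d{\left(q \right)} = -8 + \frac{1}{6 \left(q + q\right)} = -8 + \frac{1}{6 \cdot 2 q} = -8 + \frac{\frac{1}{2} \frac{1}{q}}{6} = -8 + \frac{1}{12 q}$)
$\frac{1}{-33364} + d{\left(140 \right)} = \frac{1}{-33364} - \left(8 - \frac{1}{12 \cdot 140}\right) = - \frac{1}{33364} + \left(-8 + \frac{1}{12} \cdot \frac{1}{140}\right) = - \frac{1}{33364} + \left(-8 + \frac{1}{1680}\right) = - \frac{1}{33364} - \frac{13439}{1680} = - \frac{112095119}{14012880}$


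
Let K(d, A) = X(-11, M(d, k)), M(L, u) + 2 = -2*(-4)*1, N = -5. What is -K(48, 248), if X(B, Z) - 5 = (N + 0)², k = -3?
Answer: -30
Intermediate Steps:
M(L, u) = 6 (M(L, u) = -2 - 2*(-4)*1 = -2 + 8*1 = -2 + 8 = 6)
X(B, Z) = 30 (X(B, Z) = 5 + (-5 + 0)² = 5 + (-5)² = 5 + 25 = 30)
K(d, A) = 30
-K(48, 248) = -1*30 = -30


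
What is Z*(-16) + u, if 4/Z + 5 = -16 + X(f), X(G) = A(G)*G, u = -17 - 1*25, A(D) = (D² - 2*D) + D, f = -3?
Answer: -2330/57 ≈ -40.877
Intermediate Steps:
A(D) = D² - D
u = -42 (u = -17 - 25 = -42)
X(G) = G²*(-1 + G) (X(G) = (G*(-1 + G))*G = G²*(-1 + G))
Z = -4/57 (Z = 4/(-5 + (-16 + (-3)²*(-1 - 3))) = 4/(-5 + (-16 + 9*(-4))) = 4/(-5 + (-16 - 36)) = 4/(-5 - 52) = 4/(-57) = 4*(-1/57) = -4/57 ≈ -0.070175)
Z*(-16) + u = -4/57*(-16) - 42 = 64/57 - 42 = -2330/57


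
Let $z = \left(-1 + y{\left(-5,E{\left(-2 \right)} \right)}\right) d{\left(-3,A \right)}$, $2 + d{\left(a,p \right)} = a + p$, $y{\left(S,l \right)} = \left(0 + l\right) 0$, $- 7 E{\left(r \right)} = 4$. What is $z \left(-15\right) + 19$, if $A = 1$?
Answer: $-41$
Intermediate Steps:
$E{\left(r \right)} = - \frac{4}{7}$ ($E{\left(r \right)} = \left(- \frac{1}{7}\right) 4 = - \frac{4}{7}$)
$y{\left(S,l \right)} = 0$ ($y{\left(S,l \right)} = l 0 = 0$)
$d{\left(a,p \right)} = -2 + a + p$ ($d{\left(a,p \right)} = -2 + \left(a + p\right) = -2 + a + p$)
$z = 4$ ($z = \left(-1 + 0\right) \left(-2 - 3 + 1\right) = \left(-1\right) \left(-4\right) = 4$)
$z \left(-15\right) + 19 = 4 \left(-15\right) + 19 = -60 + 19 = -41$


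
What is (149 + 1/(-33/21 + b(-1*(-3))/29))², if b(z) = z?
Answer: 1953551601/88804 ≈ 21998.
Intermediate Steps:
(149 + 1/(-33/21 + b(-1*(-3))/29))² = (149 + 1/(-33/21 - 1*(-3)/29))² = (149 + 1/(-33*1/21 + 3*(1/29)))² = (149 + 1/(-11/7 + 3/29))² = (149 + 1/(-298/203))² = (149 - 203/298)² = (44199/298)² = 1953551601/88804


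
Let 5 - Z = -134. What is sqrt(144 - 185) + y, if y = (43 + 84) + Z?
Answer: 266 + I*sqrt(41) ≈ 266.0 + 6.4031*I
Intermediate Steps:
Z = 139 (Z = 5 - 1*(-134) = 5 + 134 = 139)
y = 266 (y = (43 + 84) + 139 = 127 + 139 = 266)
sqrt(144 - 185) + y = sqrt(144 - 185) + 266 = sqrt(-41) + 266 = I*sqrt(41) + 266 = 266 + I*sqrt(41)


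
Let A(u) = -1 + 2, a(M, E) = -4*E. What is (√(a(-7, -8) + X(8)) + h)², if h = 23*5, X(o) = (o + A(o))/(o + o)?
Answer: (460 + √521)²/16 ≈ 14570.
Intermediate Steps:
A(u) = 1
X(o) = (1 + o)/(2*o) (X(o) = (o + 1)/(o + o) = (1 + o)/((2*o)) = (1 + o)*(1/(2*o)) = (1 + o)/(2*o))
h = 115
(√(a(-7, -8) + X(8)) + h)² = (√(-4*(-8) + (½)*(1 + 8)/8) + 115)² = (√(32 + (½)*(⅛)*9) + 115)² = (√(32 + 9/16) + 115)² = (√(521/16) + 115)² = (√521/4 + 115)² = (115 + √521/4)²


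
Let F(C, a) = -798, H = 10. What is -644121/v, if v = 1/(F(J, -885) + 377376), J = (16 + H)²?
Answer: -242561797938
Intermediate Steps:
J = 676 (J = (16 + 10)² = 26² = 676)
v = 1/376578 (v = 1/(-798 + 377376) = 1/376578 ≈ 2.6555e-6)
-644121/v = -644121/1/376578 = -644121*376578 = -242561797938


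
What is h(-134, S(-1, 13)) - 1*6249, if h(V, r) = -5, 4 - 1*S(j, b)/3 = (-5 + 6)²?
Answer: -6254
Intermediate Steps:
S(j, b) = 9 (S(j, b) = 12 - 3*(-5 + 6)² = 12 - 3*1² = 12 - 3*1 = 12 - 3 = 9)
h(-134, S(-1, 13)) - 1*6249 = -5 - 1*6249 = -5 - 6249 = -6254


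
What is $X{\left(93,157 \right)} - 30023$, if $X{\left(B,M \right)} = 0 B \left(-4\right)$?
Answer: $-30023$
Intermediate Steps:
$X{\left(B,M \right)} = 0$ ($X{\left(B,M \right)} = 0 \left(-4\right) = 0$)
$X{\left(93,157 \right)} - 30023 = 0 - 30023 = -30023$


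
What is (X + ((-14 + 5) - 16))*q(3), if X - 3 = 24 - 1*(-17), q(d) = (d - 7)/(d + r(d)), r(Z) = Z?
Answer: -38/3 ≈ -12.667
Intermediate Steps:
q(d) = (-7 + d)/(2*d) (q(d) = (d - 7)/(d + d) = (-7 + d)/((2*d)) = (-7 + d)*(1/(2*d)) = (-7 + d)/(2*d))
X = 44 (X = 3 + (24 - 1*(-17)) = 3 + (24 + 17) = 3 + 41 = 44)
(X + ((-14 + 5) - 16))*q(3) = (44 + ((-14 + 5) - 16))*((1/2)*(-7 + 3)/3) = (44 + (-9 - 16))*((1/2)*(1/3)*(-4)) = (44 - 25)*(-2/3) = 19*(-2/3) = -38/3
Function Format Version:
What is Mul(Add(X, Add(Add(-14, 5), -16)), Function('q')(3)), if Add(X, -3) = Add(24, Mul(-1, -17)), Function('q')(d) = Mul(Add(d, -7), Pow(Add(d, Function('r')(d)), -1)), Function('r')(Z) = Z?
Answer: Rational(-38, 3) ≈ -12.667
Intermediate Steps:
Function('q')(d) = Mul(Rational(1, 2), Pow(d, -1), Add(-7, d)) (Function('q')(d) = Mul(Add(d, -7), Pow(Add(d, d), -1)) = Mul(Add(-7, d), Pow(Mul(2, d), -1)) = Mul(Add(-7, d), Mul(Rational(1, 2), Pow(d, -1))) = Mul(Rational(1, 2), Pow(d, -1), Add(-7, d)))
X = 44 (X = Add(3, Add(24, Mul(-1, -17))) = Add(3, Add(24, 17)) = Add(3, 41) = 44)
Mul(Add(X, Add(Add(-14, 5), -16)), Function('q')(3)) = Mul(Add(44, Add(Add(-14, 5), -16)), Mul(Rational(1, 2), Pow(3, -1), Add(-7, 3))) = Mul(Add(44, Add(-9, -16)), Mul(Rational(1, 2), Rational(1, 3), -4)) = Mul(Add(44, -25), Rational(-2, 3)) = Mul(19, Rational(-2, 3)) = Rational(-38, 3)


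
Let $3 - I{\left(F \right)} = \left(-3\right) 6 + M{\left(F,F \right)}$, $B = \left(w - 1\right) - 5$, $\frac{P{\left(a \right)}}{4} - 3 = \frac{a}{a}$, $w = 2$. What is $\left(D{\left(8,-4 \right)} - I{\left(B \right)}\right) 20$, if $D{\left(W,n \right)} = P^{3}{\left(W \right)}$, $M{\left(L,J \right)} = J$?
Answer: $81420$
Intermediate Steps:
$P{\left(a \right)} = 16$ ($P{\left(a \right)} = 12 + 4 \frac{a}{a} = 12 + 4 \cdot 1 = 12 + 4 = 16$)
$B = -4$ ($B = \left(2 - 1\right) - 5 = 1 - 5 = -4$)
$D{\left(W,n \right)} = 4096$ ($D{\left(W,n \right)} = 16^{3} = 4096$)
$I{\left(F \right)} = 21 - F$ ($I{\left(F \right)} = 3 - \left(\left(-3\right) 6 + F\right) = 3 - \left(-18 + F\right) = 21 - F$)
$\left(D{\left(8,-4 \right)} - I{\left(B \right)}\right) 20 = \left(4096 - \left(21 - -4\right)\right) 20 = \left(4096 - \left(21 + 4\right)\right) 20 = \left(4096 - 25\right) 20 = 4071 \cdot 20 = 81420$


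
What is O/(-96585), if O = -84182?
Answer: 84182/96585 ≈ 0.87158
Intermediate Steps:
O/(-96585) = -84182/(-96585) = -84182*(-1/96585) = 84182/96585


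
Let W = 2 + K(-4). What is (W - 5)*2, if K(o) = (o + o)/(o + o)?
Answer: -4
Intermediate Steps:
K(o) = 1 (K(o) = (2*o)/((2*o)) = (2*o)*(1/(2*o)) = 1)
W = 3 (W = 2 + 1 = 3)
(W - 5)*2 = (3 - 5)*2 = -2*2 = -4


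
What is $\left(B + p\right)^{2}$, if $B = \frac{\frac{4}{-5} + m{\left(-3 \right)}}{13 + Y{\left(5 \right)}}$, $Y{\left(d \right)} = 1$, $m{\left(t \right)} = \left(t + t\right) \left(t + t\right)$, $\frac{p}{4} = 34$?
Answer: $\frac{23503104}{1225} \approx 19186.0$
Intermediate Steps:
$p = 136$ ($p = 4 \cdot 34 = 136$)
$m{\left(t \right)} = 4 t^{2}$ ($m{\left(t \right)} = 2 t 2 t = 4 t^{2}$)
$B = \frac{88}{35}$ ($B = \frac{\frac{4}{-5} + 4 \left(-3\right)^{2}}{13 + 1} = \frac{4 \left(- \frac{1}{5}\right) + 4 \cdot 9}{14} = \left(- \frac{4}{5} + 36\right) \frac{1}{14} = \frac{176}{5} \cdot \frac{1}{14} = \frac{88}{35} \approx 2.5143$)
$\left(B + p\right)^{2} = \left(\frac{88}{35} + 136\right)^{2} = \left(\frac{4848}{35}\right)^{2} = \frac{23503104}{1225}$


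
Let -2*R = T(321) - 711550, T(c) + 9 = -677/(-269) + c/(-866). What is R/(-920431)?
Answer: -165760015353/428836166348 ≈ -0.38653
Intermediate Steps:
T(c) = -1744/269 - c/866 (T(c) = -9 + (-677/(-269) + c/(-866)) = -9 + (-677*(-1/269) + c*(-1/866)) = -9 + (677/269 - c/866) = -1744/269 - c/866)
R = 165760015353/465908 (R = -((-1744/269 - 1/866*321) - 711550)/2 = -((-1744/269 - 321/866) - 711550)/2 = -(-1596653/232954 - 711550)/2 = -½*(-165760015353/232954) = 165760015353/465908 ≈ 3.5578e+5)
R/(-920431) = (165760015353/465908)/(-920431) = (165760015353/465908)*(-1/920431) = -165760015353/428836166348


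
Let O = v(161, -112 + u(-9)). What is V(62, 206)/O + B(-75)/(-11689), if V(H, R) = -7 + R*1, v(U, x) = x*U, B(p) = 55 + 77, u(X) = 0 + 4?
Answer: -4621327/203248332 ≈ -0.022737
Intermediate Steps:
u(X) = 4
B(p) = 132
v(U, x) = U*x
O = -17388 (O = 161*(-112 + 4) = 161*(-108) = -17388)
V(H, R) = -7 + R
V(62, 206)/O + B(-75)/(-11689) = (-7 + 206)/(-17388) + 132/(-11689) = 199*(-1/17388) + 132*(-1/11689) = -199/17388 - 132/11689 = -4621327/203248332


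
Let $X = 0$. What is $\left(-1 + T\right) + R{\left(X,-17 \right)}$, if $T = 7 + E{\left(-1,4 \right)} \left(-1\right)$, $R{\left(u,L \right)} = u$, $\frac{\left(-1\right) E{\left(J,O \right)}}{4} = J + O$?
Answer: $18$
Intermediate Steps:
$E{\left(J,O \right)} = - 4 J - 4 O$ ($E{\left(J,O \right)} = - 4 \left(J + O\right) = - 4 J - 4 O$)
$T = 19$ ($T = 7 + \left(\left(-4\right) \left(-1\right) - 16\right) \left(-1\right) = 7 + \left(4 - 16\right) \left(-1\right) = 7 - -12 = 7 + 12 = 19$)
$\left(-1 + T\right) + R{\left(X,-17 \right)} = \left(-1 + 19\right) + 0 = 18 + 0 = 18$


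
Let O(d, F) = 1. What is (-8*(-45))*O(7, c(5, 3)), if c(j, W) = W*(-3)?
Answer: 360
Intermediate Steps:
c(j, W) = -3*W
(-8*(-45))*O(7, c(5, 3)) = -8*(-45)*1 = 360*1 = 360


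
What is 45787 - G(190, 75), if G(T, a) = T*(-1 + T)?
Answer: 9877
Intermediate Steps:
45787 - G(190, 75) = 45787 - 190*(-1 + 190) = 45787 - 190*189 = 45787 - 1*35910 = 45787 - 35910 = 9877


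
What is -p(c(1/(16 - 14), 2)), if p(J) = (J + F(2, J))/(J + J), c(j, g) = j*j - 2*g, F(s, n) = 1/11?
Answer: -161/330 ≈ -0.48788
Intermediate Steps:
F(s, n) = 1/11
c(j, g) = j² - 2*g
p(J) = (1/11 + J)/(2*J) (p(J) = (J + 1/11)/(J + J) = (1/11 + J)/((2*J)) = (1/11 + J)*(1/(2*J)) = (1/11 + J)/(2*J))
-p(c(1/(16 - 14), 2)) = -(1 + 11*((1/(16 - 14))² - 2*2))/(22*((1/(16 - 14))² - 2*2)) = -(1 + 11*((1/2)² - 4))/(22*((1/2)² - 4)) = -(1 + 11*((½)² - 4))/(22*((½)² - 4)) = -(1 + 11*(¼ - 4))/(22*(¼ - 4)) = -(1 + 11*(-15/4))/(22*(-15/4)) = -(-4)*(1 - 165/4)/(22*15) = -(-4)*(-161)/(22*15*4) = -1*161/330 = -161/330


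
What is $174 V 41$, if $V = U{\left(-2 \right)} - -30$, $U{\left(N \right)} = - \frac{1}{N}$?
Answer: $217587$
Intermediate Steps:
$V = \frac{61}{2}$ ($V = - \frac{1}{-2} - -30 = \left(-1\right) \left(- \frac{1}{2}\right) + 30 = \frac{1}{2} + 30 = \frac{61}{2} \approx 30.5$)
$174 V 41 = 174 \cdot \frac{61}{2} \cdot 41 = 5307 \cdot 41 = 217587$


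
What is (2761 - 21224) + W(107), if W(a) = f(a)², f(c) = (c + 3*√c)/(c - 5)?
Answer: -48019160/2601 + 107*√107/1734 ≈ -18461.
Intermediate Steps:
f(c) = (c + 3*√c)/(-5 + c)
W(a) = (a + 3*√a)²/(-5 + a)² (W(a) = ((a + 3*√a)/(-5 + a))² = (a + 3*√a)²/(-5 + a)²)
(2761 - 21224) + W(107) = (2761 - 21224) + (107 + 3*√107)²/(-5 + 107)² = -18463 + (107 + 3*√107)²/102² = -18463 + (107 + 3*√107)²/10404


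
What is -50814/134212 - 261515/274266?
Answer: -6129375463/4601223549 ≈ -1.3321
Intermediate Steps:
-50814/134212 - 261515/274266 = -50814*1/134212 - 261515*1/274266 = -25407/67106 - 261515/274266 = -6129375463/4601223549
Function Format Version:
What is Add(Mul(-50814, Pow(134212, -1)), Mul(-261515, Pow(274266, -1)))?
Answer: Rational(-6129375463, 4601223549) ≈ -1.3321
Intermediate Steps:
Add(Mul(-50814, Pow(134212, -1)), Mul(-261515, Pow(274266, -1))) = Add(Mul(-50814, Rational(1, 134212)), Mul(-261515, Rational(1, 274266))) = Add(Rational(-25407, 67106), Rational(-261515, 274266)) = Rational(-6129375463, 4601223549)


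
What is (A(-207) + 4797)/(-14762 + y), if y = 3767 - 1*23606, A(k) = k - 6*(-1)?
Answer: -4596/34601 ≈ -0.13283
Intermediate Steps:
A(k) = 6 + k (A(k) = k + 6 = 6 + k)
y = -19839 (y = 3767 - 23606 = -19839)
(A(-207) + 4797)/(-14762 + y) = ((6 - 207) + 4797)/(-14762 - 19839) = (-201 + 4797)/(-34601) = 4596*(-1/34601) = -4596/34601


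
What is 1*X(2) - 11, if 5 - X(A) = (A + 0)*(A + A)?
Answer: -14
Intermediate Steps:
X(A) = 5 - 2*A² (X(A) = 5 - (A + 0)*(A + A) = 5 - A*2*A = 5 - 2*A²)
1*X(2) - 11 = 1*(5 - 2*2²) - 11 = 1*(5 - 2*4) - 11 = 1*(5 - 8) - 11 = 1*(-3) - 11 = -3 - 11 = -14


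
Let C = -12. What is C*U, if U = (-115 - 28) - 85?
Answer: 2736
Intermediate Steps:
U = -228 (U = -143 - 85 = -228)
C*U = -12*(-228) = 2736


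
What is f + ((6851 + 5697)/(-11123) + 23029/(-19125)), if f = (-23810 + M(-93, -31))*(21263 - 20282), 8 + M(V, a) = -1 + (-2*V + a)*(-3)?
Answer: -5067720510716567/212727375 ≈ -2.3823e+7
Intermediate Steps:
M(V, a) = -9 - 3*a + 6*V (M(V, a) = -8 + (-1 + (-2*V + a)*(-3)) = -8 + (-1 + (a - 2*V)*(-3)) = -8 + (-1 + (-3*a + 6*V)) = -8 + (-1 - 3*a + 6*V) = -9 - 3*a + 6*V)
f = -23822604 (f = (-23810 + (-9 - 3*(-31) + 6*(-93)))*(21263 - 20282) = (-23810 + (-9 + 93 - 558))*981 = (-23810 - 474)*981 = -24284*981 = -23822604)
f + ((6851 + 5697)/(-11123) + 23029/(-19125)) = -23822604 + ((6851 + 5697)/(-11123) + 23029/(-19125)) = -23822604 + (12548*(-1/11123) + 23029*(-1/19125)) = -23822604 + (-12548/11123 - 23029/19125) = -23822604 - 496132067/212727375 = -5067720510716567/212727375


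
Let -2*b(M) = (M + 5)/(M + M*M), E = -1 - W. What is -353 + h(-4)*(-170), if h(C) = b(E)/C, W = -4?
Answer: -2203/6 ≈ -367.17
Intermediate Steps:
E = 3 (E = -1 - 1*(-4) = -1 + 4 = 3)
b(M) = -(5 + M)/(2*(M + M**2)) (b(M) = -(M + 5)/(2*(M + M*M)) = -(5 + M)/(2*(M + M**2)))
h(C) = -1/(3*C) (h(C) = ((1/2)*(-5 - 1*3)/(3*(1 + 3)))/C = ((1/2)*(1/3)*(-5 - 3)/4)/C = ((1/2)*(1/3)*(1/4)*(-8))/C = -1/(3*C))
-353 + h(-4)*(-170) = -353 - 1/3/(-4)*(-170) = -353 - 1/3*(-1/4)*(-170) = -353 + (1/12)*(-170) = -353 - 85/6 = -2203/6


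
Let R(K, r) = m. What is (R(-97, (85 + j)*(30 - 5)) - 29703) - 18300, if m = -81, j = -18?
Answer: -48084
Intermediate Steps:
R(K, r) = -81
(R(-97, (85 + j)*(30 - 5)) - 29703) - 18300 = (-81 - 29703) - 18300 = -29784 - 18300 = -48084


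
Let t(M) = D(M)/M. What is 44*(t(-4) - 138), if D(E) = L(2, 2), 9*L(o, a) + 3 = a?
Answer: -54637/9 ≈ -6070.8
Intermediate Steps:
L(o, a) = -1/3 + a/9
D(E) = -1/9 (D(E) = -1/3 + (1/9)*2 = -1/3 + 2/9 = -1/9)
t(M) = -1/(9*M)
44*(t(-4) - 138) = 44*(-1/9/(-4) - 138) = 44*(-1/9*(-1/4) - 138) = 44*(1/36 - 138) = 44*(-4967/36) = -54637/9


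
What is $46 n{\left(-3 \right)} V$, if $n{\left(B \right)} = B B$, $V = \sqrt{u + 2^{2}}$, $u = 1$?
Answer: $414 \sqrt{5} \approx 925.73$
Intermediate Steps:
$V = \sqrt{5}$ ($V = \sqrt{1 + 2^{2}} = \sqrt{1 + 4} = \sqrt{5} \approx 2.2361$)
$n{\left(B \right)} = B^{2}$
$46 n{\left(-3 \right)} V = 46 \left(-3\right)^{2} \sqrt{5} = 46 \cdot 9 \sqrt{5} = 414 \sqrt{5}$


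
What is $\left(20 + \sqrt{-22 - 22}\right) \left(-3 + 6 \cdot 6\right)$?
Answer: $660 + 66 i \sqrt{11} \approx 660.0 + 218.9 i$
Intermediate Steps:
$\left(20 + \sqrt{-22 - 22}\right) \left(-3 + 6 \cdot 6\right) = \left(20 + \sqrt{-44}\right) \left(-3 + 36\right) = \left(20 + 2 i \sqrt{11}\right) 33 = 660 + 66 i \sqrt{11}$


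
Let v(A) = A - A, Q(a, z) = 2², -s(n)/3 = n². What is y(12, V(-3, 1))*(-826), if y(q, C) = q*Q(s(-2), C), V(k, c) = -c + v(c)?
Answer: -39648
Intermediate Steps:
s(n) = -3*n²
Q(a, z) = 4
v(A) = 0
V(k, c) = -c (V(k, c) = -c + 0 = -c)
y(q, C) = 4*q (y(q, C) = q*4 = 4*q)
y(12, V(-3, 1))*(-826) = (4*12)*(-826) = 48*(-826) = -39648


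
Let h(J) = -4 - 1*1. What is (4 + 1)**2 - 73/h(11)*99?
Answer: 7352/5 ≈ 1470.4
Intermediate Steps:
h(J) = -5 (h(J) = -4 - 1 = -5)
(4 + 1)**2 - 73/h(11)*99 = (4 + 1)**2 - 73/(-5)*99 = 5**2 - 73*(-1/5)*99 = 25 + (73/5)*99 = 25 + 7227/5 = 7352/5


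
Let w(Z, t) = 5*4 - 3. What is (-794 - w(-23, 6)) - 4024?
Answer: -4835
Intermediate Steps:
w(Z, t) = 17 (w(Z, t) = 20 - 3 = 17)
(-794 - w(-23, 6)) - 4024 = (-794 - 1*17) - 4024 = (-794 - 17) - 4024 = -811 - 4024 = -4835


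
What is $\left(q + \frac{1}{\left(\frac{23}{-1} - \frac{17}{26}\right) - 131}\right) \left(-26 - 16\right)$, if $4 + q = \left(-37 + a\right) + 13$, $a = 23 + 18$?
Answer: $- \frac{2194374}{4021} \approx -545.73$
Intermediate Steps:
$a = 41$
$q = 13$ ($q = -4 + \left(\left(-37 + 41\right) + 13\right) = -4 + \left(4 + 13\right) = -4 + 17 = 13$)
$\left(q + \frac{1}{\left(\frac{23}{-1} - \frac{17}{26}\right) - 131}\right) \left(-26 - 16\right) = \left(13 + \frac{1}{\left(\frac{23}{-1} - \frac{17}{26}\right) - 131}\right) \left(-26 - 16\right) = \left(13 + \frac{1}{\left(23 \left(-1\right) - \frac{17}{26}\right) - 131}\right) \left(-26 - 16\right) = \left(13 + \frac{1}{\left(-23 - \frac{17}{26}\right) - 131}\right) \left(-42\right) = \left(13 + \frac{1}{- \frac{615}{26} - 131}\right) \left(-42\right) = \left(13 + \frac{1}{- \frac{4021}{26}}\right) \left(-42\right) = \left(13 - \frac{26}{4021}\right) \left(-42\right) = \frac{52247}{4021} \left(-42\right) = - \frac{2194374}{4021}$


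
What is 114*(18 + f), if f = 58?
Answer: 8664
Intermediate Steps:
114*(18 + f) = 114*(18 + 58) = 114*76 = 8664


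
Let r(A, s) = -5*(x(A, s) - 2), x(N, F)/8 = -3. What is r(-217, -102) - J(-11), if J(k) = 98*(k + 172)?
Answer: -15648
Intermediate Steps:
x(N, F) = -24 (x(N, F) = 8*(-3) = -24)
J(k) = 16856 + 98*k (J(k) = 98*(172 + k) = 16856 + 98*k)
r(A, s) = 130 (r(A, s) = -5*(-24 - 2) = -5*(-26) = 130)
r(-217, -102) - J(-11) = 130 - (16856 + 98*(-11)) = 130 - (16856 - 1078) = 130 - 1*15778 = 130 - 15778 = -15648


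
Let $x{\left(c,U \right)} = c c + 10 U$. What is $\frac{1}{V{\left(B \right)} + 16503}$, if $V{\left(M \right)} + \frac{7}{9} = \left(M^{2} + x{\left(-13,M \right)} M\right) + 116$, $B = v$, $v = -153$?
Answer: $\frac{9}{2234342} \approx 4.028 \cdot 10^{-6}$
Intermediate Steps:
$B = -153$
$x{\left(c,U \right)} = c^{2} + 10 U$
$V{\left(M \right)} = \frac{1037}{9} + M^{2} + M \left(169 + 10 M\right)$ ($V{\left(M \right)} = - \frac{7}{9} + \left(\left(M^{2} + \left(\left(-13\right)^{2} + 10 M\right) M\right) + 116\right) = - \frac{7}{9} + \left(\left(M^{2} + \left(169 + 10 M\right) M\right) + 116\right) = - \frac{7}{9} + \left(\left(M^{2} + M \left(169 + 10 M\right)\right) + 116\right) = - \frac{7}{9} + \left(116 + M^{2} + M \left(169 + 10 M\right)\right) = \frac{1037}{9} + M^{2} + M \left(169 + 10 M\right)$)
$\frac{1}{V{\left(B \right)} + 16503} = \frac{1}{\left(\frac{1037}{9} + 11 \left(-153\right)^{2} + 169 \left(-153\right)\right) + 16503} = \frac{1}{\left(\frac{1037}{9} + 11 \cdot 23409 - 25857\right) + 16503} = \frac{1}{\left(\frac{1037}{9} + 257499 - 25857\right) + 16503} = \frac{1}{\frac{2085815}{9} + 16503} = \frac{1}{\frac{2234342}{9}} = \frac{9}{2234342}$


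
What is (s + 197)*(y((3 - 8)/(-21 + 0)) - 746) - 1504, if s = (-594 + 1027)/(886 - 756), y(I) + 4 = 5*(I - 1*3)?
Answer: -14061188/91 ≈ -1.5452e+5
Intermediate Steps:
y(I) = -19 + 5*I (y(I) = -4 + 5*(I - 1*3) = -4 + 5*(I - 3) = -4 + 5*(-3 + I) = -4 + (-15 + 5*I) = -19 + 5*I)
s = 433/130 ≈ 3.3308
(s + 197)*(y((3 - 8)/(-21 + 0)) - 746) - 1504 = (433/130 + 197)*((-19 + 5*((3 - 8)/(-21 + 0))) - 746) - 1504 = 26043*((-19 + 5*(-5/(-21))) - 746)/130 - 1504 = 26043*((-19 + 5*(-5*(-1/21))) - 746)/130 - 1504 = 26043*((-19 + 5*(5/21)) - 746)/130 - 1504 = 26043*((-19 + 25/21) - 746)/130 - 1504 = 26043*(-374/21 - 746)/130 - 1504 = (26043/130)*(-16040/21) - 1504 = -13924324/91 - 1504 = -14061188/91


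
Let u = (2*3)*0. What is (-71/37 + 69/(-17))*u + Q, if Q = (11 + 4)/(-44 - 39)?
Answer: -15/83 ≈ -0.18072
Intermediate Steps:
u = 0 (u = 6*0 = 0)
Q = -15/83 (Q = 15/(-83) = 15*(-1/83) = -15/83 ≈ -0.18072)
(-71/37 + 69/(-17))*u + Q = (-71/37 + 69/(-17))*0 - 15/83 = (-71*1/37 + 69*(-1/17))*0 - 15/83 = (-71/37 - 69/17)*0 - 15/83 = -3760/629*0 - 15/83 = 0 - 15/83 = -15/83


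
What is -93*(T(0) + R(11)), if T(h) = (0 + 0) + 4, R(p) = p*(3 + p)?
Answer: -14694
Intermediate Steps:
T(h) = 4 (T(h) = 0 + 4 = 4)
-93*(T(0) + R(11)) = -93*(4 + 11*(3 + 11)) = -93*(4 + 11*14) = -93*(4 + 154) = -93*158 = -14694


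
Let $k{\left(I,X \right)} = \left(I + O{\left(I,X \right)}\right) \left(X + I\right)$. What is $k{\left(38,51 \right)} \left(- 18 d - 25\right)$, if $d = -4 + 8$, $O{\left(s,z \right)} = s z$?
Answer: $-17058808$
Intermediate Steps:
$k{\left(I,X \right)} = \left(I + X\right) \left(I + I X\right)$ ($k{\left(I,X \right)} = \left(I + I X\right) \left(X + I\right) = \left(I + I X\right) \left(I + X\right) = \left(I + X\right) \left(I + I X\right)$)
$d = 4$
$k{\left(38,51 \right)} \left(- 18 d - 25\right) = 38 \left(38 + 51 + 51^{2} + 38 \cdot 51\right) \left(\left(-18\right) 4 - 25\right) = 38 \left(38 + 51 + 2601 + 1938\right) \left(-72 - 25\right) = 38 \cdot 4628 \left(-97\right) = 175864 \left(-97\right) = -17058808$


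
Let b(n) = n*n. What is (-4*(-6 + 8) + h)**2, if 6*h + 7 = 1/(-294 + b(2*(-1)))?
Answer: 28270489/336400 ≈ 84.038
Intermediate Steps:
b(n) = n**2
h = -677/580 (h = -7/6 + 1/(6*(-294 + (2*(-1))**2)) = -7/6 + 1/(6*(-294 + (-2)**2)) = -7/6 + 1/(6*(-294 + 4)) = -7/6 + (1/6)/(-290) = -7/6 + (1/6)*(-1/290) = -7/6 - 1/1740 = -677/580 ≈ -1.1672)
(-4*(-6 + 8) + h)**2 = (-4*(-6 + 8) - 677/580)**2 = (-4*2 - 677/580)**2 = (-8 - 677/580)**2 = (-5317/580)**2 = 28270489/336400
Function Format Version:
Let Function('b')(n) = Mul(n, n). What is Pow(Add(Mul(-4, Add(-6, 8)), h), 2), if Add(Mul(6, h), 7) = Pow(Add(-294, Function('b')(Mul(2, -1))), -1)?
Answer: Rational(28270489, 336400) ≈ 84.038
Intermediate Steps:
Function('b')(n) = Pow(n, 2)
h = Rational(-677, 580) (h = Add(Rational(-7, 6), Mul(Rational(1, 6), Pow(Add(-294, Pow(Mul(2, -1), 2)), -1))) = Add(Rational(-7, 6), Mul(Rational(1, 6), Pow(Add(-294, Pow(-2, 2)), -1))) = Add(Rational(-7, 6), Mul(Rational(1, 6), Pow(Add(-294, 4), -1))) = Add(Rational(-7, 6), Mul(Rational(1, 6), Pow(-290, -1))) = Add(Rational(-7, 6), Mul(Rational(1, 6), Rational(-1, 290))) = Add(Rational(-7, 6), Rational(-1, 1740)) = Rational(-677, 580) ≈ -1.1672)
Pow(Add(Mul(-4, Add(-6, 8)), h), 2) = Pow(Add(Mul(-4, Add(-6, 8)), Rational(-677, 580)), 2) = Pow(Add(Mul(-4, 2), Rational(-677, 580)), 2) = Pow(Add(-8, Rational(-677, 580)), 2) = Pow(Rational(-5317, 580), 2) = Rational(28270489, 336400)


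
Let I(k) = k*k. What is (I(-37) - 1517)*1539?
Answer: -227772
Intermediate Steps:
I(k) = k**2
(I(-37) - 1517)*1539 = ((-37)**2 - 1517)*1539 = (1369 - 1517)*1539 = -148*1539 = -227772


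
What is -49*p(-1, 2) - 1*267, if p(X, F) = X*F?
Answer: -169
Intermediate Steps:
p(X, F) = F*X
-49*p(-1, 2) - 1*267 = -98*(-1) - 1*267 = -49*(-2) - 267 = 98 - 267 = -169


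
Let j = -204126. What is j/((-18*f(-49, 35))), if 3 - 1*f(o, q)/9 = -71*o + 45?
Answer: -34021/95067 ≈ -0.35786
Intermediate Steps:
f(o, q) = -378 + 639*o (f(o, q) = 27 - 9*(-71*o + 45) = 27 - 9*(45 - 71*o) = 27 + (-405 + 639*o) = -378 + 639*o)
j/((-18*f(-49, 35))) = -204126*(-1/(18*(-378 + 639*(-49)))) = -204126*(-1/(18*(-378 - 31311))) = -204126/((-18*(-31689))) = -204126/570402 = -204126*1/570402 = -34021/95067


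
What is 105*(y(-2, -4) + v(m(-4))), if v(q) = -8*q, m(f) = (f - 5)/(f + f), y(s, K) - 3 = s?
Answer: -840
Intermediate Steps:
y(s, K) = 3 + s
m(f) = (-5 + f)/(2*f) (m(f) = (-5 + f)/((2*f)) = (-5 + f)*(1/(2*f)) = (-5 + f)/(2*f))
105*(y(-2, -4) + v(m(-4))) = 105*((3 - 2) - 4*(-5 - 4)/(-4)) = 105*(1 - 4*(-1)*(-9)/4) = 105*(1 - 8*9/8) = 105*(1 - 9) = 105*(-8) = -840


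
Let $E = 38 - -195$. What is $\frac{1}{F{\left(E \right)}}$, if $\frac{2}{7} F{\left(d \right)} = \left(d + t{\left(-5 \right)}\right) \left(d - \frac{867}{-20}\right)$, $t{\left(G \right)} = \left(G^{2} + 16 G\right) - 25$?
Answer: $\frac{40}{5919417} \approx 6.7574 \cdot 10^{-6}$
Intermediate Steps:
$t{\left(G \right)} = -25 + G^{2} + 16 G$
$E = 233$ ($E = 38 + 195 = 233$)
$F{\left(d \right)} = \frac{7 \left(-80 + d\right) \left(\frac{867}{20} + d\right)}{2}$ ($F{\left(d \right)} = \frac{7 \left(d + \left(-25 + \left(-5\right)^{2} + 16 \left(-5\right)\right)\right) \left(d - \frac{867}{-20}\right)}{2} = \frac{7 \left(d - 80\right) \left(d - - \frac{867}{20}\right)}{2} = \frac{7 \left(d - 80\right) \left(d + \frac{867}{20}\right)}{2} = \frac{7 \left(-80 + d\right) \left(\frac{867}{20} + d\right)}{2}$)
$\frac{1}{F{\left(E \right)}} = \frac{1}{-12138 - \frac{1195523}{40} + \frac{7 \cdot 233^{2}}{2}} = \frac{1}{-12138 - \frac{1195523}{40} + \frac{7}{2} \cdot 54289} = \frac{1}{-12138 - \frac{1195523}{40} + \frac{380023}{2}} = \frac{1}{\frac{5919417}{40}} = \frac{40}{5919417}$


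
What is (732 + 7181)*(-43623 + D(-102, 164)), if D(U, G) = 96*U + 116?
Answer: -421754987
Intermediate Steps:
D(U, G) = 116 + 96*U
(732 + 7181)*(-43623 + D(-102, 164)) = (732 + 7181)*(-43623 + (116 + 96*(-102))) = 7913*(-43623 + (116 - 9792)) = 7913*(-43623 - 9676) = 7913*(-53299) = -421754987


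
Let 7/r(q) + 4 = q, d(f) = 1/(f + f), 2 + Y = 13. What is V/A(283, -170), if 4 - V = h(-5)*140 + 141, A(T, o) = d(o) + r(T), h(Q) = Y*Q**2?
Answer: -3665105820/2101 ≈ -1.7445e+6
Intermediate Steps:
Y = 11 (Y = -2 + 13 = 11)
h(Q) = 11*Q**2
d(f) = 1/(2*f)
r(q) = 7/(-4 + q)
A(T, o) = 1/(2*o) + 7/(-4 + T)
V = -38637 (V = 4 - ((11*(-5)**2)*140 + 141) = 4 - ((11*25)*140 + 141) = 4 - (275*140 + 141) = 4 - (38500 + 141) = 4 - 1*38641 = 4 - 38641 = -38637)
V/A(283, -170) = -38637*(-340*(-4 + 283)/(-4 + 283 + 14*(-170))) = -38637*(-94860/(-4 + 283 - 2380)) = -38637/((1/2)*(-1/170)*(1/279)*(-2101)) = -38637/2101/94860 = -38637*94860/2101 = -3665105820/2101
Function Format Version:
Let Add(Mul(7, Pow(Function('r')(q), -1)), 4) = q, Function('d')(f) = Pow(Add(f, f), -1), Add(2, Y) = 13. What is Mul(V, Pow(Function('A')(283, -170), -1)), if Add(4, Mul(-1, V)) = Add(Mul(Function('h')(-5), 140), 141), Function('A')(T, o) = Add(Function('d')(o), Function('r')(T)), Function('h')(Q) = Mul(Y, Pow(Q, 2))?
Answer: Rational(-3665105820, 2101) ≈ -1.7445e+6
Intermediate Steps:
Y = 11 (Y = Add(-2, 13) = 11)
Function('h')(Q) = Mul(11, Pow(Q, 2))
Function('d')(f) = Mul(Rational(1, 2), Pow(f, -1)) (Function('d')(f) = Pow(Mul(2, f), -1) = Mul(Rational(1, 2), Pow(f, -1)))
Function('r')(q) = Mul(7, Pow(Add(-4, q), -1))
Function('A')(T, o) = Add(Mul(Rational(1, 2), Pow(o, -1)), Mul(7, Pow(Add(-4, T), -1)))
V = -38637 (V = Add(4, Mul(-1, Add(Mul(Mul(11, Pow(-5, 2)), 140), 141))) = Add(4, Mul(-1, Add(Mul(Mul(11, 25), 140), 141))) = Add(4, Mul(-1, Add(Mul(275, 140), 141))) = Add(4, Mul(-1, Add(38500, 141))) = Add(4, Mul(-1, 38641)) = Add(4, -38641) = -38637)
Mul(V, Pow(Function('A')(283, -170), -1)) = Mul(-38637, Pow(Mul(Rational(1, 2), Pow(-170, -1), Pow(Add(-4, 283), -1), Add(-4, 283, Mul(14, -170))), -1)) = Mul(-38637, Pow(Mul(Rational(1, 2), Rational(-1, 170), Pow(279, -1), Add(-4, 283, -2380)), -1)) = Mul(-38637, Pow(Mul(Rational(1, 2), Rational(-1, 170), Rational(1, 279), -2101), -1)) = Mul(-38637, Pow(Rational(2101, 94860), -1)) = Mul(-38637, Rational(94860, 2101)) = Rational(-3665105820, 2101)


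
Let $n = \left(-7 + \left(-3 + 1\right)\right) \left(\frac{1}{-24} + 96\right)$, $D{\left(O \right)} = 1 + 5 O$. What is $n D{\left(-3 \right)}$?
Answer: $\frac{48363}{4} \approx 12091.0$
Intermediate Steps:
$n = - \frac{6909}{8}$ ($n = \left(-7 - 2\right) \left(- \frac{1}{24} + 96\right) = \left(-9\right) \frac{2303}{24} = - \frac{6909}{8} \approx -863.63$)
$n D{\left(-3 \right)} = - \frac{6909 \left(1 + 5 \left(-3\right)\right)}{8} = - \frac{6909 \left(1 - 15\right)}{8} = \left(- \frac{6909}{8}\right) \left(-14\right) = \frac{48363}{4}$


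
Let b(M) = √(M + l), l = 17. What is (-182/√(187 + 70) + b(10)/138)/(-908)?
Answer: -√3/41768 + 91*√257/116678 ≈ 0.012462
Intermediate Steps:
b(M) = √(17 + M) (b(M) = √(M + 17) = √(17 + M))
(-182/√(187 + 70) + b(10)/138)/(-908) = (-182/√(187 + 70) + √(17 + 10)/138)/(-908) = (-182*√257/257 + √27*(1/138))*(-1/908) = (-182*√257/257 + (3*√3)*(1/138))*(-1/908) = (-182*√257/257 + √3/46)*(-1/908) = -√3/41768 + 91*√257/116678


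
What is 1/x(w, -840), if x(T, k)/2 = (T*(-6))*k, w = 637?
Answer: 1/6420960 ≈ 1.5574e-7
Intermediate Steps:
x(T, k) = -12*T*k (x(T, k) = 2*((T*(-6))*k) = 2*((-6*T)*k) = 2*(-6*T*k) = -12*T*k)
1/x(w, -840) = 1/(-12*637*(-840)) = 1/6420960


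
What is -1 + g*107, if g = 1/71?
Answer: 36/71 ≈ 0.50704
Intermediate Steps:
g = 1/71 ≈ 0.014085
-1 + g*107 = -1 + (1/71)*107 = -1 + 107/71 = 36/71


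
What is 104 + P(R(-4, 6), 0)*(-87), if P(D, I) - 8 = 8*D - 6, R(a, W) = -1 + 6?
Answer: -3550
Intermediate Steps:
R(a, W) = 5
P(D, I) = 2 + 8*D (P(D, I) = 8 + (8*D - 6) = 8 + (-6 + 8*D) = 2 + 8*D)
104 + P(R(-4, 6), 0)*(-87) = 104 + (2 + 8*5)*(-87) = 104 + (2 + 40)*(-87) = 104 + 42*(-87) = 104 - 3654 = -3550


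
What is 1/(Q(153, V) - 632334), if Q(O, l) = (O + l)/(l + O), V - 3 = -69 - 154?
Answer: -1/632333 ≈ -1.5814e-6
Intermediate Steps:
V = -220 (V = 3 + (-69 - 154) = 3 - 223 = -220)
Q(O, l) = 1 (Q(O, l) = (O + l)/(O + l) = 1)
1/(Q(153, V) - 632334) = 1/(1 - 632334) = 1/(-632333) = -1/632333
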